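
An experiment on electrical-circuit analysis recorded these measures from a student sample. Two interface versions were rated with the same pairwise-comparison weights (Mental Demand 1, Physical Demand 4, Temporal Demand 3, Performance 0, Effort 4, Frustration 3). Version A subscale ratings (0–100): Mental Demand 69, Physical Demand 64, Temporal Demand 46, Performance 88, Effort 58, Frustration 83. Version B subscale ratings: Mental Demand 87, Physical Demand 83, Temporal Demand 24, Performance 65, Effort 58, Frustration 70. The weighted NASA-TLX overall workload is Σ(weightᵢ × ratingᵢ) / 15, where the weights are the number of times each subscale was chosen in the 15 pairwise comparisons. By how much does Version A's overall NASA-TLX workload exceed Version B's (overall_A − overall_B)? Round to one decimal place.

0.7

Version A weighted sum = 1·69 + 4·64 + 3·46 + 0·88 + 4·58 + 3·83 = 69 + 256 + 138 + 0 + 232 + 249 = 944; overall_A = 944/15 = 62.9333.
Version B weighted sum = 1·87 + 4·83 + 3·24 + 0·65 + 4·58 + 3·70 = 87 + 332 + 72 + 0 + 232 + 210 = 933; overall_B = 933/15 = 62.2000.
Difference = 62.9333 − 62.2000 = 0.7333 ≈ 0.7.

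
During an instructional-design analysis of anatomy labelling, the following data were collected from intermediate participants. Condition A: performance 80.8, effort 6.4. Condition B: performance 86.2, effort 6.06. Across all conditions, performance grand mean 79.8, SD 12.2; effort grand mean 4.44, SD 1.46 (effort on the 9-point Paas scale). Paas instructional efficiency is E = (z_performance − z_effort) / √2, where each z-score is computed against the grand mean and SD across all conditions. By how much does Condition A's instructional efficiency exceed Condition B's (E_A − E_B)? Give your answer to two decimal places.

-0.48

Condition A: z_P = (80.8 − 79.8)/12.2 = 0.0820; z_E = (6.4 − 4.44)/1.46 = 1.3425; E_A = (0.0820 − 1.3425)/√2 = -0.8913.
Condition B: z_P = (86.2 − 79.8)/12.2 = 0.5246; z_E = (6.06 − 4.44)/1.46 = 1.1096; E_B = (0.5246 − 1.1096)/√2 = -0.4137.
E_A − E_B = -0.8913 − (-0.4137) = -0.4776 ≈ -0.48.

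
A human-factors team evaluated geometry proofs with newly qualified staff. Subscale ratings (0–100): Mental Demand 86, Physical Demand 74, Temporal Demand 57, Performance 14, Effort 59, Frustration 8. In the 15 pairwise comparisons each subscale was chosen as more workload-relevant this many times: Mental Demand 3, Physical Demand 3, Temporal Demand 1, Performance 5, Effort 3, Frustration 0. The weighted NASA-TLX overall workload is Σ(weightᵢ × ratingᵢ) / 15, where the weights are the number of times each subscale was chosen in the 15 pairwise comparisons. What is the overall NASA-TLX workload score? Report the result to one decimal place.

52.3

The tallies are the weights (they sum to 15).
Weighted sum = 3·86 + 3·74 + 1·57 + 5·14 + 3·59 + 0·8
            = 258 + 222 + 57 + 70 + 177 + 0 = 784.
Overall workload = 784 / 15 = 52.2667 ≈ 52.3.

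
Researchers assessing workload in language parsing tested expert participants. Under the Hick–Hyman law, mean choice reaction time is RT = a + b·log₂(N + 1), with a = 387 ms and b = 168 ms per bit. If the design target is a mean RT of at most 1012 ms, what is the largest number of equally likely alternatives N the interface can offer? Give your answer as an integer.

12

Set 387 + 168·log₂(N + 1) ≤ 1012.
log₂(N + 1) ≤ (1012 − 387) / 168 = 3.7202.
N + 1 ≤ 2^3.7202 = 13.1793.
N ≤ 12.1793, so the largest integer N is 12.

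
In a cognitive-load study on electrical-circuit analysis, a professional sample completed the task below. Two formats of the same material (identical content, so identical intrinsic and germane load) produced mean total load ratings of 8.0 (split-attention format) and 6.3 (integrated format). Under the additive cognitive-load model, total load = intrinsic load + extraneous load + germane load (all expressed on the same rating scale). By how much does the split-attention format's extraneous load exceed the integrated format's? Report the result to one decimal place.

1.7

Intrinsic and germane load are equal across formats, so the difference in total load equals the difference in extraneous load.
Extraneous-load difference = 8.0 − 6.3 = 1.7.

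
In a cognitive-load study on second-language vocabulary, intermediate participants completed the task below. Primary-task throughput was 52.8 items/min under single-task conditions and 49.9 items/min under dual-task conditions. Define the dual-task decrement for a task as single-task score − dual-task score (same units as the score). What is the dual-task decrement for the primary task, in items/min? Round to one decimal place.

2.9

Decrement = 52.8 − 49.9 = 2.9000 items/min ≈ 2.9 items/min.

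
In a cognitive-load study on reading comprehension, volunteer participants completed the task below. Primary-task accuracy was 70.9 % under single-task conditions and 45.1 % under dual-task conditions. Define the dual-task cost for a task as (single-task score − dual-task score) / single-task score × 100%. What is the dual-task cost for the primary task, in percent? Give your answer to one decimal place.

Cost = (70.9 − 45.1) / 70.9 × 100%
     = 25.8000 / 70.9 × 100% = 36.3893%.
≈ 36.4%.

36.4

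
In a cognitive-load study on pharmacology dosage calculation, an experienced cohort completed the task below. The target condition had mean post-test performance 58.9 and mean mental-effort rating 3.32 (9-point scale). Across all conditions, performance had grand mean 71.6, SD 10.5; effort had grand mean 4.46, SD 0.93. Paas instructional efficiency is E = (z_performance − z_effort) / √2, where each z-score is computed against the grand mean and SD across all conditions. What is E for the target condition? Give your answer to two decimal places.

0.01

z_performance = (58.9 − 71.6) / 10.5 = -12.7000 / 10.5 = -1.2095.
z_effort = (3.32 − 4.46) / 0.93 = -1.1400 / 0.93 = -1.2258.
z_P − z_E = -1.2095 − (-1.2258) = 0.0163.
E = 0.0163 / √2 = 0.0163 / 1.41421 = 0.0115 ≈ 0.01.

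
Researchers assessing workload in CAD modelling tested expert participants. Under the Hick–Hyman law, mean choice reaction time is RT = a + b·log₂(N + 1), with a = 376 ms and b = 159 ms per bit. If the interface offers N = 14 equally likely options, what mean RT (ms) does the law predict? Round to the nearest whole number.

997

log₂(14 + 1) = log₂(15) = 3.9069.
RT = 376 + 159 × 3.9069 = 376 + 621.1971 = 997.1971 ms.
≈ 997 ms.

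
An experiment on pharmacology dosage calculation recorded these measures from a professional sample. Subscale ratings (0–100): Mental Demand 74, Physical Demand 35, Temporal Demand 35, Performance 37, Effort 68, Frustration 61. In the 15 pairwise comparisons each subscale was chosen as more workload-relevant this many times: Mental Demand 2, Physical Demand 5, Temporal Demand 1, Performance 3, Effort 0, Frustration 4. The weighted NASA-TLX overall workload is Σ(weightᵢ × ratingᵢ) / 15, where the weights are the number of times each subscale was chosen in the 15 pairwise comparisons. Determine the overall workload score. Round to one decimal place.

The tallies are the weights (they sum to 15).
Weighted sum = 2·74 + 5·35 + 1·35 + 3·37 + 0·68 + 4·61
            = 148 + 175 + 35 + 111 + 0 + 244 = 713.
Overall workload = 713 / 15 = 47.5333 ≈ 47.5.

47.5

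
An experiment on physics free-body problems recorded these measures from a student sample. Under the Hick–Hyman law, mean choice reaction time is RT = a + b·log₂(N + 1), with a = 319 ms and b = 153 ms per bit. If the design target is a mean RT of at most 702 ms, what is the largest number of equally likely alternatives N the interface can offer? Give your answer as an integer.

Set 319 + 153·log₂(N + 1) ≤ 702.
log₂(N + 1) ≤ (702 − 319) / 153 = 2.5033.
N + 1 ≤ 2^2.5033 = 5.6698.
N ≤ 4.6698, so the largest integer N is 4.

4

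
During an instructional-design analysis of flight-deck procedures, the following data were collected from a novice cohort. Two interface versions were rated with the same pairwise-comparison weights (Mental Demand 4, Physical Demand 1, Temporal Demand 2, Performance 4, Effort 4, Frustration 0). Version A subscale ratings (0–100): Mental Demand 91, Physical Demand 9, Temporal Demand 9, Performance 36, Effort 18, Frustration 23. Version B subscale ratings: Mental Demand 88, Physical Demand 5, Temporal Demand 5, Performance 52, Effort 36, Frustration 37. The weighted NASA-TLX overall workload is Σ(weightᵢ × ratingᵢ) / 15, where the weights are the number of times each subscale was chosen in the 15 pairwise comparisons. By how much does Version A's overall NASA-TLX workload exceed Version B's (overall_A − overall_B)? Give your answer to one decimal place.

-7.5

Version A weighted sum = 4·91 + 1·9 + 2·9 + 4·36 + 4·18 + 0·23 = 364 + 9 + 18 + 144 + 72 + 0 = 607; overall_A = 607/15 = 40.4667.
Version B weighted sum = 4·88 + 1·5 + 2·5 + 4·52 + 4·36 + 0·37 = 352 + 5 + 10 + 208 + 144 + 0 = 719; overall_B = 719/15 = 47.9333.
Difference = 40.4667 − 47.9333 = -7.4666 ≈ -7.5.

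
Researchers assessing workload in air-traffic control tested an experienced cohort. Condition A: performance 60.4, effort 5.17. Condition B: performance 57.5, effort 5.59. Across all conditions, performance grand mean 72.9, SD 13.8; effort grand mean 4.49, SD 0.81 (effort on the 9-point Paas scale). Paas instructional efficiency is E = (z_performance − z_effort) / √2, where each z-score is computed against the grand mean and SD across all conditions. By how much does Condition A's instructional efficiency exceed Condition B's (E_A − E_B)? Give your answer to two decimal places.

0.52

Condition A: z_P = (60.4 − 72.9)/13.8 = -0.9058; z_E = (5.17 − 4.49)/0.81 = 0.8395; E_A = (-0.9058 − 0.8395)/√2 = -1.2341.
Condition B: z_P = (57.5 − 72.9)/13.8 = -1.1159; z_E = (5.59 − 4.49)/0.81 = 1.3580; E_B = (-1.1159 − 1.3580)/√2 = -1.7493.
E_A − E_B = -1.2341 − (-1.7493) = 0.5152 ≈ 0.52.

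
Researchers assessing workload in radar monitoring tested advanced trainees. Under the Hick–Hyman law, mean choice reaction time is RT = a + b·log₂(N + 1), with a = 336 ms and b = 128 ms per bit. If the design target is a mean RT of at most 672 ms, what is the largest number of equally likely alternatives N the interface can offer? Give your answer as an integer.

5

Set 336 + 128·log₂(N + 1) ≤ 672.
log₂(N + 1) ≤ (672 − 336) / 128 = 2.6250.
N + 1 ≤ 2^2.6250 = 6.1688.
N ≤ 5.1688, so the largest integer N is 5.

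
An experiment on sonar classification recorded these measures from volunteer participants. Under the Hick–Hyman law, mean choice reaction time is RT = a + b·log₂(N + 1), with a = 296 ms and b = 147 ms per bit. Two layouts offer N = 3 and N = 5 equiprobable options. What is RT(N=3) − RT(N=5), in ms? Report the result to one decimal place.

-86.0

RT(3) = 296 + 147·log₂(4) = 296 + 147·2.0000 = 590.0000 ms.
RT(5) = 296 + 147·log₂(6) = 296 + 147·2.5850 = 675.9950 ms.
Difference = 590.0000 − 675.9950 = -85.9950 ≈ -86.0 ms.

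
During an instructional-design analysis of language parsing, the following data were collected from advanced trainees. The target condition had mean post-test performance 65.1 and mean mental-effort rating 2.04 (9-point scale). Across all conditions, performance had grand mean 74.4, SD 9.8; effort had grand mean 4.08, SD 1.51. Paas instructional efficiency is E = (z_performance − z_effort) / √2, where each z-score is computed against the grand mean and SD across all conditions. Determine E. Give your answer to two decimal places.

0.28

z_performance = (65.1 − 74.4) / 9.8 = -9.3000 / 9.8 = -0.9490.
z_effort = (2.04 − 4.08) / 1.51 = -2.0400 / 1.51 = -1.3510.
z_P − z_E = -0.9490 − (-1.3510) = 0.4020.
E = 0.4020 / √2 = 0.4020 / 1.41421 = 0.2843 ≈ 0.28.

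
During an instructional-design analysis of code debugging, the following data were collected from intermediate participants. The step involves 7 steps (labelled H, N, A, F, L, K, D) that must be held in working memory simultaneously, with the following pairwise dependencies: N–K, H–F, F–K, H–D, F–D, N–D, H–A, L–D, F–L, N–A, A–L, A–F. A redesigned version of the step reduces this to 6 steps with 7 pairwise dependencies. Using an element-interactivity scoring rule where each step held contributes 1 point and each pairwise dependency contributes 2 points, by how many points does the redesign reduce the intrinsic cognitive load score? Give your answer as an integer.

11

Original: 7 × 1 + 12 × 2 = 7 + 24 = 31.
Redesigned: 6 × 1 + 7 × 2 = 6 + 14 = 20.
Reduction = 31 − 20 = 11.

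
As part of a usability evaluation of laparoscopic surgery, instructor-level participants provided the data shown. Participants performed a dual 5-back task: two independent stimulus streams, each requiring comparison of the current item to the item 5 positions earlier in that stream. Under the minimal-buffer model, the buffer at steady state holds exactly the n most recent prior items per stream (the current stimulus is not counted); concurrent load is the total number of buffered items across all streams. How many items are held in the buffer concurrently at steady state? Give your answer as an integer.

Each stream's buffer holds its 5 most recent prior items.
Two independent streams: 2 × 5 = 10 buffered items at steady state.

10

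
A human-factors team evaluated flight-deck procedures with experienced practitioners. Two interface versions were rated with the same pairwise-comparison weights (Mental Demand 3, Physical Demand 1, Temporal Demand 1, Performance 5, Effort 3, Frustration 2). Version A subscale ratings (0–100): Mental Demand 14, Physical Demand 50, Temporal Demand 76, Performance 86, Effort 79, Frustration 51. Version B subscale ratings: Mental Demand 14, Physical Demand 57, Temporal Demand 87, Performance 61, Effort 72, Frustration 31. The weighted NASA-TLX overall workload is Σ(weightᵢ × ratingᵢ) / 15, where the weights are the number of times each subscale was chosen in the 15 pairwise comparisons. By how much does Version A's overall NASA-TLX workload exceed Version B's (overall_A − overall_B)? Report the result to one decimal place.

11.2

Version A weighted sum = 3·14 + 1·50 + 1·76 + 5·86 + 3·79 + 2·51 = 42 + 50 + 76 + 430 + 237 + 102 = 937; overall_A = 937/15 = 62.4667.
Version B weighted sum = 3·14 + 1·57 + 1·87 + 5·61 + 3·72 + 2·31 = 42 + 57 + 87 + 305 + 216 + 62 = 769; overall_B = 769/15 = 51.2667.
Difference = 62.4667 − 51.2667 = 11.2000 ≈ 11.2.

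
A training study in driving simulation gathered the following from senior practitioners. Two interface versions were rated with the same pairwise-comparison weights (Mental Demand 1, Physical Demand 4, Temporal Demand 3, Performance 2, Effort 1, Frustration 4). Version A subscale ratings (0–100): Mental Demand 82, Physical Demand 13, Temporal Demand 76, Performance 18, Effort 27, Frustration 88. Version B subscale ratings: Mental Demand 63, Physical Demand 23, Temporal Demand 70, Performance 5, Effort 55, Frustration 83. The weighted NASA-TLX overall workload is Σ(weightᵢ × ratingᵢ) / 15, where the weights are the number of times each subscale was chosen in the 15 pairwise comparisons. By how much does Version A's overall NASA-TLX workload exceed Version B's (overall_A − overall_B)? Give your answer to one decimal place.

1.0

Version A weighted sum = 1·82 + 4·13 + 3·76 + 2·18 + 1·27 + 4·88 = 82 + 52 + 228 + 36 + 27 + 352 = 777; overall_A = 777/15 = 51.8000.
Version B weighted sum = 1·63 + 4·23 + 3·70 + 2·5 + 1·55 + 4·83 = 63 + 92 + 210 + 10 + 55 + 332 = 762; overall_B = 762/15 = 50.8000.
Difference = 51.8000 − 50.8000 = 1.0000 ≈ 1.0.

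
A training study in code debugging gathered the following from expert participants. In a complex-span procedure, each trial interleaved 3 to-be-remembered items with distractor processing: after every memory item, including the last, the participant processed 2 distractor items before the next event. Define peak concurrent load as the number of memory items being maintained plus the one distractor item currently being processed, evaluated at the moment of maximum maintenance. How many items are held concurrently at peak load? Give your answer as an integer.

4

Maintenance is greatest during the distractor(s) after memory item 3: all 3 memory items are being held.
One distractor item is concurrently being processed.
Peak concurrent load = 3 + 1 = 4 items.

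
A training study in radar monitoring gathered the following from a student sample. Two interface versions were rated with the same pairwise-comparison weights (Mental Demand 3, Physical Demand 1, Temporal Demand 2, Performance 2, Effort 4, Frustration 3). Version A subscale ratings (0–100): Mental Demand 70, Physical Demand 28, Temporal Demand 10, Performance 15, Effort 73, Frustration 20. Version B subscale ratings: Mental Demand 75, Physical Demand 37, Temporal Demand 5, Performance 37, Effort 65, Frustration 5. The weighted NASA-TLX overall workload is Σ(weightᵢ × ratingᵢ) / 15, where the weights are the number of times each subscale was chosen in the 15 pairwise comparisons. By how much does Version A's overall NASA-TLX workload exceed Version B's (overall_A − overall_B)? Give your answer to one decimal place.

1.3

Version A weighted sum = 3·70 + 1·28 + 2·10 + 2·15 + 4·73 + 3·20 = 210 + 28 + 20 + 30 + 292 + 60 = 640; overall_A = 640/15 = 42.6667.
Version B weighted sum = 3·75 + 1·37 + 2·5 + 2·37 + 4·65 + 3·5 = 225 + 37 + 10 + 74 + 260 + 15 = 621; overall_B = 621/15 = 41.4000.
Difference = 42.6667 − 41.4000 = 1.2667 ≈ 1.3.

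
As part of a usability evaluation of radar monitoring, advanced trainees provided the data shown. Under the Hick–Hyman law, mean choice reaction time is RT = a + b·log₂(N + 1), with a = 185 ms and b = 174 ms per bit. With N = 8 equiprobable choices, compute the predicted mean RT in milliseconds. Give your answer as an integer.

737

log₂(8 + 1) = log₂(9) = 3.1699.
RT = 185 + 174 × 3.1699 = 185 + 551.5626 = 736.5626 ms.
≈ 737 ms.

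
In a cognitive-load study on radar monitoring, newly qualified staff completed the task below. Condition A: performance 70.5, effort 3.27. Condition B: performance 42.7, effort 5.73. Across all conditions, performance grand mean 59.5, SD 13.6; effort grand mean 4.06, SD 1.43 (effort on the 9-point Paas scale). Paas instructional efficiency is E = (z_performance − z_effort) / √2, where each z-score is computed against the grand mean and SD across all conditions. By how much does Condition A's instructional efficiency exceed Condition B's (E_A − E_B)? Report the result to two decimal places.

2.66

Condition A: z_P = (70.5 − 59.5)/13.6 = 0.8088; z_E = (3.27 − 4.06)/1.43 = -0.5524; E_A = (0.8088 − (-0.5524))/√2 = 0.9625.
Condition B: z_P = (42.7 − 59.5)/13.6 = -1.2353; z_E = (5.73 − 4.06)/1.43 = 1.1678; E_B = (-1.2353 − 1.1678)/√2 = -1.6992.
E_A − E_B = 0.9625 − (-1.6992) = 2.6617 ≈ 2.66.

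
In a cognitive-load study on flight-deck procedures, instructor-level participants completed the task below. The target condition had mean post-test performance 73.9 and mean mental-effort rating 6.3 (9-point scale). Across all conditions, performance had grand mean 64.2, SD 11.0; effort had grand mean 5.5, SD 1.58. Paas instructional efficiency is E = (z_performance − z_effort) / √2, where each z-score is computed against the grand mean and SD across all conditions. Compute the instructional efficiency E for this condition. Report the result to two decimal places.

0.27

z_performance = (73.9 − 64.2) / 11.0 = 9.7000 / 11.0 = 0.8818.
z_effort = (6.3 − 5.5) / 1.58 = 0.8000 / 1.58 = 0.5063.
z_P − z_E = 0.8818 − 0.5063 = 0.3755.
E = 0.3755 / √2 = 0.3755 / 1.41421 = 0.2655 ≈ 0.27.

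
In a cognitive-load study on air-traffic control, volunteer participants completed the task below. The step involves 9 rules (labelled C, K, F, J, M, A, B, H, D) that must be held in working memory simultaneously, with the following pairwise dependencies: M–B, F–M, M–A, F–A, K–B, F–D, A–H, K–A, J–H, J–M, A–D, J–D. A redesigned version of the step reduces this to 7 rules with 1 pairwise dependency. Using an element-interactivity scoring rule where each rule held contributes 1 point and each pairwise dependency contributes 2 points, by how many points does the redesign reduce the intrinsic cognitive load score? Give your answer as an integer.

Original: 9 × 1 + 12 × 2 = 9 + 24 = 33.
Redesigned: 7 × 1 + 1 × 2 = 7 + 2 = 9.
Reduction = 33 − 9 = 24.

24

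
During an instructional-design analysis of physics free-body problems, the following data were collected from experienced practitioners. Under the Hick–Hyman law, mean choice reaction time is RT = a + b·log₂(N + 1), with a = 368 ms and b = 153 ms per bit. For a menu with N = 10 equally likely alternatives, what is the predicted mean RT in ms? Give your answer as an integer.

897

log₂(10 + 1) = log₂(11) = 3.4594.
RT = 368 + 153 × 3.4594 = 368 + 529.2882 = 897.2882 ms.
≈ 897 ms.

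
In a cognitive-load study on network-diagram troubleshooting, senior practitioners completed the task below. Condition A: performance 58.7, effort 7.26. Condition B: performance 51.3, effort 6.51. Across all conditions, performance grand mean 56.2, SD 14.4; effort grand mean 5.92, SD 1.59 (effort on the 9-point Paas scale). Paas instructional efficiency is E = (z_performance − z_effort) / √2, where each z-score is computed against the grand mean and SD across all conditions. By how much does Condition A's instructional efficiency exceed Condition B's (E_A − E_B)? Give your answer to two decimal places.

Condition A: z_P = (58.7 − 56.2)/14.4 = 0.1736; z_E = (7.26 − 5.92)/1.59 = 0.8428; E_A = (0.1736 − 0.8428)/√2 = -0.4732.
Condition B: z_P = (51.3 − 56.2)/14.4 = -0.3403; z_E = (6.51 − 5.92)/1.59 = 0.3711; E_B = (-0.3403 − 0.3711)/√2 = -0.5030.
E_A − E_B = -0.4732 − (-0.5030) = 0.0298 ≈ 0.03.

0.03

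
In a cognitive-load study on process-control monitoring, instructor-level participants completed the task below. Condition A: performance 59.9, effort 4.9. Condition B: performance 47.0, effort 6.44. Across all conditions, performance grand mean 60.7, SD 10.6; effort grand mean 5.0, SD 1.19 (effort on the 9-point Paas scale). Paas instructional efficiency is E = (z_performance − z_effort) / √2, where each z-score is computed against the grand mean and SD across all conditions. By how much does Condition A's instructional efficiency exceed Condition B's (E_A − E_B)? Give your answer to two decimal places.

1.78

Condition A: z_P = (59.9 − 60.7)/10.6 = -0.0755; z_E = (4.9 − 5.0)/1.19 = -0.0840; E_A = (-0.0755 − (-0.0840))/√2 = 0.0060.
Condition B: z_P = (47.0 − 60.7)/10.6 = -1.2925; z_E = (6.44 − 5.0)/1.19 = 1.2101; E_B = (-1.2925 − 1.2101)/√2 = -1.7696.
E_A − E_B = 0.0060 − (-1.7696) = 1.7756 ≈ 1.78.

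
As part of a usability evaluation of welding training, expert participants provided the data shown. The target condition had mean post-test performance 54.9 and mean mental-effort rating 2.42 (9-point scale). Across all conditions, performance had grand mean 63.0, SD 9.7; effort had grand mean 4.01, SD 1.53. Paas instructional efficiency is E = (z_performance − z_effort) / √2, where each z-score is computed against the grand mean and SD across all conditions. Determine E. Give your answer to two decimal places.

0.14

z_performance = (54.9 − 63.0) / 9.7 = -8.1000 / 9.7 = -0.8351.
z_effort = (2.42 − 4.01) / 1.53 = -1.5900 / 1.53 = -1.0392.
z_P − z_E = -0.8351 − (-1.0392) = 0.2041.
E = 0.2041 / √2 = 0.2041 / 1.41421 = 0.1443 ≈ 0.14.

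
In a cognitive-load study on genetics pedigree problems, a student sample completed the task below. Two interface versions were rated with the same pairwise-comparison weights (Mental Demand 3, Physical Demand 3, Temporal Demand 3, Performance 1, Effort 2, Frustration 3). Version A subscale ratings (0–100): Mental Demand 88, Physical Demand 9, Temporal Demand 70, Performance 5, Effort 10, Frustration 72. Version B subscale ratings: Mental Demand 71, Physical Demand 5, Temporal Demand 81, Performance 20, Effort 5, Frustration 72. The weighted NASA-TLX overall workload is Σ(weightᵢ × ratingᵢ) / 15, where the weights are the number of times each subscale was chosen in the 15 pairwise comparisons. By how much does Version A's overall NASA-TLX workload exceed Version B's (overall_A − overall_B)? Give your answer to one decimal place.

1.7

Version A weighted sum = 3·88 + 3·9 + 3·70 + 1·5 + 2·10 + 3·72 = 264 + 27 + 210 + 5 + 20 + 216 = 742; overall_A = 742/15 = 49.4667.
Version B weighted sum = 3·71 + 3·5 + 3·81 + 1·20 + 2·5 + 3·72 = 213 + 15 + 243 + 20 + 10 + 216 = 717; overall_B = 717/15 = 47.8000.
Difference = 49.4667 − 47.8000 = 1.6667 ≈ 1.7.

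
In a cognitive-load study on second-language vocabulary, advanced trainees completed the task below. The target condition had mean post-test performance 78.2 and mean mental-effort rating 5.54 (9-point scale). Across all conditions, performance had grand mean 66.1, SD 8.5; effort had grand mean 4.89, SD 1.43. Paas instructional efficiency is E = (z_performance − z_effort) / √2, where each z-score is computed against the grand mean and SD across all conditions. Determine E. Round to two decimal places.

z_performance = (78.2 − 66.1) / 8.5 = 12.1000 / 8.5 = 1.4235.
z_effort = (5.54 − 4.89) / 1.43 = 0.6500 / 1.43 = 0.4545.
z_P − z_E = 1.4235 − 0.4545 = 0.9690.
E = 0.9690 / √2 = 0.9690 / 1.41421 = 0.6852 ≈ 0.69.

0.69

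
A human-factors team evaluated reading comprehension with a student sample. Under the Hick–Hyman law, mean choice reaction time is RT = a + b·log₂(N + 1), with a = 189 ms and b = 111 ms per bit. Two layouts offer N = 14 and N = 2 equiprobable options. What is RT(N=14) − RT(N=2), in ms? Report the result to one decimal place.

257.7

RT(14) = 189 + 111·log₂(15) = 189 + 111·3.9069 = 622.6659 ms.
RT(2) = 189 + 111·log₂(3) = 189 + 111·1.5850 = 364.9350 ms.
Difference = 622.6659 − 364.9350 = 257.7309 ≈ 257.7 ms.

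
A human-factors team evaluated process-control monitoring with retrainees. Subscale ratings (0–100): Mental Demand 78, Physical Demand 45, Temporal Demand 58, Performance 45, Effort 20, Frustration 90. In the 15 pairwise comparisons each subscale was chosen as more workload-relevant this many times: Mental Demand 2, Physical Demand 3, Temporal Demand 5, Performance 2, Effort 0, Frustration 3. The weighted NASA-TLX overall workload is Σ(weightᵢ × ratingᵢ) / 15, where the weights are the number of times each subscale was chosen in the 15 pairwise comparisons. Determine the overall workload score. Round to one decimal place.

62.7

The tallies are the weights (they sum to 15).
Weighted sum = 2·78 + 3·45 + 5·58 + 2·45 + 0·20 + 3·90
            = 156 + 135 + 290 + 90 + 0 + 270 = 941.
Overall workload = 941 / 15 = 62.7333 ≈ 62.7.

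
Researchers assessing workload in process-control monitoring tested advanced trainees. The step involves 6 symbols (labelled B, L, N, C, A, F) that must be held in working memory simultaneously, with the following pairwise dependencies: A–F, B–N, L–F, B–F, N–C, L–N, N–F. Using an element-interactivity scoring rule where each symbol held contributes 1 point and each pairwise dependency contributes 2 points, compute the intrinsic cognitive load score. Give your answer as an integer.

20

Count of symbols held simultaneously: 6.
Count of pairwise dependencies listed: 7.
Element contribution: 6 × 1 = 6.
Interaction contribution: 7 × 2 = 14.
Intrinsic load = 6 + 14 = 20.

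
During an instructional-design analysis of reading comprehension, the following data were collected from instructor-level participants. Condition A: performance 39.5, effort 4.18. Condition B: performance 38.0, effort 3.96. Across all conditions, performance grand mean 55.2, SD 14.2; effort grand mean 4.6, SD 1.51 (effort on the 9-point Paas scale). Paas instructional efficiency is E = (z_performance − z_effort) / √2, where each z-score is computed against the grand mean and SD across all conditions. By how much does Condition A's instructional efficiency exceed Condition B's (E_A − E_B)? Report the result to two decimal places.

Condition A: z_P = (39.5 − 55.2)/14.2 = -1.1056; z_E = (4.18 − 4.6)/1.51 = -0.2781; E_A = (-1.1056 − (-0.2781))/√2 = -0.5851.
Condition B: z_P = (38.0 − 55.2)/14.2 = -1.2113; z_E = (3.96 − 4.6)/1.51 = -0.4238; E_B = (-1.2113 − (-0.4238))/√2 = -0.5568.
E_A − E_B = -0.5851 − (-0.5568) = -0.0283 ≈ -0.03.

-0.03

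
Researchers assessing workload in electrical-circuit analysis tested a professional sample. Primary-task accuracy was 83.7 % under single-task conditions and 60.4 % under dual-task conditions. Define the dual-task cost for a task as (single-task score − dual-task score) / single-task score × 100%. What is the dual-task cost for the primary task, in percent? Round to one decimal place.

Cost = (83.7 − 60.4) / 83.7 × 100%
     = 23.3000 / 83.7 × 100% = 27.8375%.
≈ 27.8%.

27.8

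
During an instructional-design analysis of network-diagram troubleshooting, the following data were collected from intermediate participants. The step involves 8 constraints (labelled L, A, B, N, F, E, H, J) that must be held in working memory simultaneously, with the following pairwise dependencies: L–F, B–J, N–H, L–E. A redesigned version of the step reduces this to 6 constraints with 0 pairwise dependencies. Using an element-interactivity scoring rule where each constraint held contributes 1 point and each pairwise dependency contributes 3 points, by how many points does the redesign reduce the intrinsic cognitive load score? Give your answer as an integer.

Original: 8 × 1 + 4 × 3 = 8 + 12 = 20.
Redesigned: 6 × 1 + 0 × 3 = 6 + 0 = 6.
Reduction = 20 − 6 = 14.

14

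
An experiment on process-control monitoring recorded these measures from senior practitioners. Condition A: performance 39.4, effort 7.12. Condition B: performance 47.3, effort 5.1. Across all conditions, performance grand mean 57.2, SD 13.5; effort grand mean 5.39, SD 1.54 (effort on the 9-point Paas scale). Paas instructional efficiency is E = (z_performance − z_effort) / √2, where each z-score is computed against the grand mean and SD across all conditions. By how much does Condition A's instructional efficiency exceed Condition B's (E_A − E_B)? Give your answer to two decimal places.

Condition A: z_P = (39.4 − 57.2)/13.5 = -1.3185; z_E = (7.12 − 5.39)/1.54 = 1.1234; E_A = (-1.3185 − 1.1234)/√2 = -1.7267.
Condition B: z_P = (47.3 − 57.2)/13.5 = -0.7333; z_E = (5.1 − 5.39)/1.54 = -0.1883; E_B = (-0.7333 − (-0.1883))/√2 = -0.3854.
E_A − E_B = -1.7267 − (-0.3854) = -1.3413 ≈ -1.34.

-1.34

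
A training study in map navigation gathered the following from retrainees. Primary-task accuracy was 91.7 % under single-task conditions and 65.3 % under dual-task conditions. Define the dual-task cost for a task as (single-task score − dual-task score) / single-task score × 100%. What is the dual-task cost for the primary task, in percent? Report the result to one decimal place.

28.8

Cost = (91.7 − 65.3) / 91.7 × 100%
     = 26.4000 / 91.7 × 100% = 28.7895%.
≈ 28.8%.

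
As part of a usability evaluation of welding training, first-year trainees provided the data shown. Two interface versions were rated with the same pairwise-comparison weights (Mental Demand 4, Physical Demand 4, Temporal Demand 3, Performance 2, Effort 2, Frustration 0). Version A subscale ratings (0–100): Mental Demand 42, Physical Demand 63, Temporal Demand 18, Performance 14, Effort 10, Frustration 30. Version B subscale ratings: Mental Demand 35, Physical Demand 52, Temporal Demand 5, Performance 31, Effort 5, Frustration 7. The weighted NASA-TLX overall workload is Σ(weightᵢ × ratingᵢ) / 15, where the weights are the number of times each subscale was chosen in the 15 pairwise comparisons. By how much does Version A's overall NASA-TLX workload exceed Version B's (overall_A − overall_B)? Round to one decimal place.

5.8

Version A weighted sum = 4·42 + 4·63 + 3·18 + 2·14 + 2·10 + 0·30 = 168 + 252 + 54 + 28 + 20 + 0 = 522; overall_A = 522/15 = 34.8000.
Version B weighted sum = 4·35 + 4·52 + 3·5 + 2·31 + 2·5 + 0·7 = 140 + 208 + 15 + 62 + 10 + 0 = 435; overall_B = 435/15 = 29.0000.
Difference = 34.8000 − 29.0000 = 5.8000 ≈ 5.8.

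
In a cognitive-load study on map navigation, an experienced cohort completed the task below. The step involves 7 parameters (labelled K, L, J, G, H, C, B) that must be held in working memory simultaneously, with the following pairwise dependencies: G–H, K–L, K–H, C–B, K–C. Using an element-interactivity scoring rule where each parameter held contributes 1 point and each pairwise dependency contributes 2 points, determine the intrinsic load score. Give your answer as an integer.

17

Count of parameters held simultaneously: 7.
Count of pairwise dependencies listed: 5.
Element contribution: 7 × 1 = 7.
Interaction contribution: 5 × 2 = 10.
Intrinsic load = 7 + 10 = 17.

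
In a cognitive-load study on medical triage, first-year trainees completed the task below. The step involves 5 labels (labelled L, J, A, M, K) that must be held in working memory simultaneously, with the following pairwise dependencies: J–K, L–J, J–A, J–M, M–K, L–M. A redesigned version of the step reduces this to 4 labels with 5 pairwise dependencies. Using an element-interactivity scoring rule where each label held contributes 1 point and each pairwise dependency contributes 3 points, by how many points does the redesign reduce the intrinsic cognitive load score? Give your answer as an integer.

Original: 5 × 1 + 6 × 3 = 5 + 18 = 23.
Redesigned: 4 × 1 + 5 × 3 = 4 + 15 = 19.
Reduction = 23 − 19 = 4.

4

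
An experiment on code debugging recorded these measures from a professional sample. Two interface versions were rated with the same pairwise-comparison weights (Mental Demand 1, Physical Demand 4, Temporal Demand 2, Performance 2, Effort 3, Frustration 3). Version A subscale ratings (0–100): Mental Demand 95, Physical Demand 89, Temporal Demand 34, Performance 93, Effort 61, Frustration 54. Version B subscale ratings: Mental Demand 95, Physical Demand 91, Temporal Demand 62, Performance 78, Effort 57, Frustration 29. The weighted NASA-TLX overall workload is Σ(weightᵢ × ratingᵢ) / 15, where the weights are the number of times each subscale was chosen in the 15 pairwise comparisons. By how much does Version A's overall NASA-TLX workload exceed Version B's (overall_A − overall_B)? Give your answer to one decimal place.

Version A weighted sum = 1·95 + 4·89 + 2·34 + 2·93 + 3·61 + 3·54 = 95 + 356 + 68 + 186 + 183 + 162 = 1050; overall_A = 1050/15 = 70.0000.
Version B weighted sum = 1·95 + 4·91 + 2·62 + 2·78 + 3·57 + 3·29 = 95 + 364 + 124 + 156 + 171 + 87 = 997; overall_B = 997/15 = 66.4667.
Difference = 70.0000 − 66.4667 = 3.5333 ≈ 3.5.

3.5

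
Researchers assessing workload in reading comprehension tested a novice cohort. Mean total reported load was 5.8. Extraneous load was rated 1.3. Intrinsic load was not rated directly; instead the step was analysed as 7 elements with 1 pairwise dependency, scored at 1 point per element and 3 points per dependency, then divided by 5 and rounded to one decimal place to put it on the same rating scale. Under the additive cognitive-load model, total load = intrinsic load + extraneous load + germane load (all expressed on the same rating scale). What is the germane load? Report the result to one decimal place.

2.5

Intrinsic (element-interactivity): (7 × 1 + 1 × 3) / 5 = 10 / 5 = 2.0000 → 2.0.
germane load = total − intrinsic − extraneous
             = 5.8 − 2.0 − 1.3 = 2.5.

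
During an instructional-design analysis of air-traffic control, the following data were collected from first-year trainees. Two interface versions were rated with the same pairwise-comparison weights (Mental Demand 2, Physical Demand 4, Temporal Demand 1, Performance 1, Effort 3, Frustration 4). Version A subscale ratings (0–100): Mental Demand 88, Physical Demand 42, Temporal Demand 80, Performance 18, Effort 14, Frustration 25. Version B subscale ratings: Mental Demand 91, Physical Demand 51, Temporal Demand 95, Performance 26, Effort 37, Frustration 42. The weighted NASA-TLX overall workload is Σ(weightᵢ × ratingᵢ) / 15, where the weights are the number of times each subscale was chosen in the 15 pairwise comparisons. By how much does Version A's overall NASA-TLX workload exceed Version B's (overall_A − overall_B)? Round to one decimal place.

Version A weighted sum = 2·88 + 4·42 + 1·80 + 1·18 + 3·14 + 4·25 = 176 + 168 + 80 + 18 + 42 + 100 = 584; overall_A = 584/15 = 38.9333.
Version B weighted sum = 2·91 + 4·51 + 1·95 + 1·26 + 3·37 + 4·42 = 182 + 204 + 95 + 26 + 111 + 168 = 786; overall_B = 786/15 = 52.4000.
Difference = 38.9333 − 52.4000 = -13.4667 ≈ -13.5.

-13.5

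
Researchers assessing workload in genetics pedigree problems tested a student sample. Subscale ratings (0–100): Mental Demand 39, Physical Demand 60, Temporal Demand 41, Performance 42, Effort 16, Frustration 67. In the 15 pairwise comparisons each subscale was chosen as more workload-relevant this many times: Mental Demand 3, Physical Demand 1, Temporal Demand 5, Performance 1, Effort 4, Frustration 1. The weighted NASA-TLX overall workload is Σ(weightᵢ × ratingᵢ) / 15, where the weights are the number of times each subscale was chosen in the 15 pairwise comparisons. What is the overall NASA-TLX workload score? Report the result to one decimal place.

37.0

The tallies are the weights (they sum to 15).
Weighted sum = 3·39 + 1·60 + 5·41 + 1·42 + 4·16 + 1·67
            = 117 + 60 + 205 + 42 + 64 + 67 = 555.
Overall workload = 555 / 15 = 37.0000 ≈ 37.0.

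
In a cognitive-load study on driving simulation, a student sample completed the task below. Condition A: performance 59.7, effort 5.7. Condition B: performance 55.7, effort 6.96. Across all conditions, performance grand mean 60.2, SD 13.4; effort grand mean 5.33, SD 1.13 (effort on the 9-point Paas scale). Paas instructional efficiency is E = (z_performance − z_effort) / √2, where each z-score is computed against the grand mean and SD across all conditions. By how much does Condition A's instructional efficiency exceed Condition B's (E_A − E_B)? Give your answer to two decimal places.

Condition A: z_P = (59.7 − 60.2)/13.4 = -0.0373; z_E = (5.7 − 5.33)/1.13 = 0.3274; E_A = (-0.0373 − 0.3274)/√2 = -0.2579.
Condition B: z_P = (55.7 − 60.2)/13.4 = -0.3358; z_E = (6.96 − 5.33)/1.13 = 1.4425; E_B = (-0.3358 − 1.4425)/√2 = -1.2574.
E_A − E_B = -0.2579 − (-1.2574) = 0.9995 ≈ 1.00.

1.00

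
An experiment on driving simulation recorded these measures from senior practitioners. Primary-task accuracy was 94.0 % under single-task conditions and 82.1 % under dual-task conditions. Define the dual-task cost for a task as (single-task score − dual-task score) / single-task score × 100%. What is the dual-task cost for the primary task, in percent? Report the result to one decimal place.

Cost = (94.0 − 82.1) / 94.0 × 100%
     = 11.9000 / 94.0 × 100% = 12.6596%.
≈ 12.7%.

12.7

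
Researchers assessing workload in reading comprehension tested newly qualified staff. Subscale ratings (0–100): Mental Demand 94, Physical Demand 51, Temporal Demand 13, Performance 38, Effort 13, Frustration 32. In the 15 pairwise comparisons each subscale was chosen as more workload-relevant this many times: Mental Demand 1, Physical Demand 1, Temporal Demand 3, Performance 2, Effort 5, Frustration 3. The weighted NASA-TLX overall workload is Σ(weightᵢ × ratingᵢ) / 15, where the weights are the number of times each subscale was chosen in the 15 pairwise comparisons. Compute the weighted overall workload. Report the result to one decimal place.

The tallies are the weights (they sum to 15).
Weighted sum = 1·94 + 1·51 + 3·13 + 2·38 + 5·13 + 3·32
            = 94 + 51 + 39 + 76 + 65 + 96 = 421.
Overall workload = 421 / 15 = 28.0667 ≈ 28.1.

28.1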